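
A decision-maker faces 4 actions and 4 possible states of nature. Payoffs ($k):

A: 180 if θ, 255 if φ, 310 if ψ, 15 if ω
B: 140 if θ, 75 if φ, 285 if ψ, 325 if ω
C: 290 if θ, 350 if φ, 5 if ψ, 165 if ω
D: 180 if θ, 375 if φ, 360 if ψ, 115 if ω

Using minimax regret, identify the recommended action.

D

Column bests: θ=290, φ=375, ψ=360, ω=325.
A regrets: 110, 120, 50, 310 → max 310
B regrets: 150, 300, 75, 0 → max 300
C regrets: 0, 25, 355, 160 → max 355
D regrets: 110, 0, 0, 210 → max 210
Smallest max regret = 210 → D.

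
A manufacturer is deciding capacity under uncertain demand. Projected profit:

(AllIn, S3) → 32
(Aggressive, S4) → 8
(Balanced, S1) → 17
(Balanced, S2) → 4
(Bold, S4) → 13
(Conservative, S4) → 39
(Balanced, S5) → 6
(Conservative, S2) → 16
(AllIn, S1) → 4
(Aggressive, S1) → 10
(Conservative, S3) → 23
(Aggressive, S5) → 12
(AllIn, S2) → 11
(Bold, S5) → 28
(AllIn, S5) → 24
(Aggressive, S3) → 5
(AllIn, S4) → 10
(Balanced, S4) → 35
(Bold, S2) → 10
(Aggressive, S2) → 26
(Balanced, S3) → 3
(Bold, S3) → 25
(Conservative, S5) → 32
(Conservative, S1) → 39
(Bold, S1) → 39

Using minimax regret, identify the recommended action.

Conservative

Column bests: S1=39, S2=26, S3=32, S4=39, S5=32.
Conservative regrets: 0, 10, 9, 0, 0 → max 10
Balanced regrets: 22, 22, 29, 4, 26 → max 29
Aggressive regrets: 29, 0, 27, 31, 20 → max 31
Bold regrets: 0, 16, 7, 26, 4 → max 26
AllIn regrets: 35, 15, 0, 29, 8 → max 35
Smallest max regret = 10 → Conservative.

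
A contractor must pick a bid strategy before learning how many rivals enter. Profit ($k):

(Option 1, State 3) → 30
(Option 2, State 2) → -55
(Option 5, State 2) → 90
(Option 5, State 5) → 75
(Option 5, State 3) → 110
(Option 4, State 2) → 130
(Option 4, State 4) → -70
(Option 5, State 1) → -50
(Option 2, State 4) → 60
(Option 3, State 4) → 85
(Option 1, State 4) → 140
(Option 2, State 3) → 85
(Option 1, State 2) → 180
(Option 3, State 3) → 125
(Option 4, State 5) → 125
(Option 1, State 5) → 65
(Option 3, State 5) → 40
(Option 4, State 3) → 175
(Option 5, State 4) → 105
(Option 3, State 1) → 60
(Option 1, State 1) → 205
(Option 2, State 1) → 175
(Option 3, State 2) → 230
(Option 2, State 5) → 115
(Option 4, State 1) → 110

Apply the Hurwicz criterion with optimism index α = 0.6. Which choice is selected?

Option 3

Option 1: 0.6·205 + 0.4·30 = 135
Option 2: 0.6·175 + 0.4·(-55) = 83
Option 3: 0.6·230 + 0.4·40 = 154
Option 4: 0.6·175 + 0.4·(-70) = 77
Option 5: 0.6·110 + 0.4·(-50) = 46
Highest Hurwicz score = 154 → Option 3.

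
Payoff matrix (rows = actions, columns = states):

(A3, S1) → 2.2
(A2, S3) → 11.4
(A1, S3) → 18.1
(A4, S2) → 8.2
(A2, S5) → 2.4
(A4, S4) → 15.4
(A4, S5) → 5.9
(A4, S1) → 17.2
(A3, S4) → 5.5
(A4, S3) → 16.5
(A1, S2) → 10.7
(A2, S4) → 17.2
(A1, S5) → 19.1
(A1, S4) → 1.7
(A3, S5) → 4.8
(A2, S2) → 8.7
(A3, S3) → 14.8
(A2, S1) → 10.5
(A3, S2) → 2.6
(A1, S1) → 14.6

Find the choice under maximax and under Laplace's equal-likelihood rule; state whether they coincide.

maximax → A1; laplace → A1 (agree)

Row maxima: A1=19.1, A2=17.2, A3=14.8, A4=17.2
Best best-case = 19.1 → A1.
Row averages: A1=12.84, A2=10.04, A3=5.98, A4=12.64
Highest average = 12.84 → A1.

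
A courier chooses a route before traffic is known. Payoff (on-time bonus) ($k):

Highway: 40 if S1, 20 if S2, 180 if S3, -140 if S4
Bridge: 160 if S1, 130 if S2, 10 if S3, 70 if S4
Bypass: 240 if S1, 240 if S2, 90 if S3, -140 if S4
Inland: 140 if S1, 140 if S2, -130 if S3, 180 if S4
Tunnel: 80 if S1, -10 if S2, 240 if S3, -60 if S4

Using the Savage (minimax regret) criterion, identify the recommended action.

Column bests: S1=240, S2=240, S3=240, S4=180.
Highway regrets: 200, 220, 60, 320 → max 320
Bridge regrets: 80, 110, 230, 110 → max 230
Bypass regrets: 0, 0, 150, 320 → max 320
Inland regrets: 100, 100, 370, 0 → max 370
Tunnel regrets: 160, 250, 0, 240 → max 250
Smallest max regret = 230 → Bridge.

Bridge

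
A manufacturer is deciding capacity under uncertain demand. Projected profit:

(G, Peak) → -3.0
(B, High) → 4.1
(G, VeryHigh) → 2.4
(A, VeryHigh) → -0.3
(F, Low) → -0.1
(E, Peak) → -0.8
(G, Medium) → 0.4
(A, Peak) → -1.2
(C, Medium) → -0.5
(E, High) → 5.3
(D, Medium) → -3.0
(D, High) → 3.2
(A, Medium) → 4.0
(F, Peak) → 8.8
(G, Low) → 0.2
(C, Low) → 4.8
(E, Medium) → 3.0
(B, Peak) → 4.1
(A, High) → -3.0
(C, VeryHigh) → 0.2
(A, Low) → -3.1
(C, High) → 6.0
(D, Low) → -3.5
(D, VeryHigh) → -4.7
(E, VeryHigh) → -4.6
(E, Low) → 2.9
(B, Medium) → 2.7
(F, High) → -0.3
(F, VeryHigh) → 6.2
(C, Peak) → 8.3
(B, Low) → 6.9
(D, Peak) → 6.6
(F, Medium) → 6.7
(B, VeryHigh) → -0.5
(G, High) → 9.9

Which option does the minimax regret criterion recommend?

B

Column bests: Low=6.9, Medium=6.7, High=9.9, VeryHigh=6.2, Peak=8.8.
A regrets: 10.0, 2.7, 12.9, 6.5, 10.0 → max 12.9
B regrets: 0.0, 4.0, 5.8, 6.7, 4.7 → max 6.7
C regrets: 2.1, 7.2, 3.9, 6.0, 0.5 → max 7.2
D regrets: 10.4, 9.7, 6.7, 10.9, 2.2 → max 10.9
E regrets: 4.0, 3.7, 4.6, 10.8, 9.6 → max 10.8
F regrets: 7.0, 0.0, 10.2, 0.0, 0.0 → max 10.2
G regrets: 6.7, 6.3, 0.0, 3.8, 11.8 → max 11.8
Smallest max regret = 6.7 → B.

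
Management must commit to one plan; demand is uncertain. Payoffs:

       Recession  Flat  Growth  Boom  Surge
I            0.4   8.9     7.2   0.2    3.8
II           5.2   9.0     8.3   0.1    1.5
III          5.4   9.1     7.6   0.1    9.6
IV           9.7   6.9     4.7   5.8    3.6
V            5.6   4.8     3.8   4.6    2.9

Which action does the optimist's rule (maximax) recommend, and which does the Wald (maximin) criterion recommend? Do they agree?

Row maxima: I=8.9, II=9.0, III=9.6, IV=9.7, V=5.6
Best best-case = 9.7 → IV.
Row minima: I=0.2, II=0.1, III=0.1, IV=3.6, V=2.9
Best worst-case = 3.6 → IV.

maximax → IV; maximin → IV (agree)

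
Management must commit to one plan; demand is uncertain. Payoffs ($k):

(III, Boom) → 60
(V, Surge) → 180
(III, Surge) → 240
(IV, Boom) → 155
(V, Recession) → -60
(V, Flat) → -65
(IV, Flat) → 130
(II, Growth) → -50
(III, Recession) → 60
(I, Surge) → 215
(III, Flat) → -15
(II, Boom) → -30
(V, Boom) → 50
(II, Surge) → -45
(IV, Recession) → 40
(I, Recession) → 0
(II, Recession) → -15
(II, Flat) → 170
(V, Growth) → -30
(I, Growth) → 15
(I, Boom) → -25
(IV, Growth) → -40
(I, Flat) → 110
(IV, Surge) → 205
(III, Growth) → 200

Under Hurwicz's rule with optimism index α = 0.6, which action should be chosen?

III

I: 0.6·215 + 0.4·(-25) = 119
II: 0.6·170 + 0.4·(-50) = 82
III: 0.6·240 + 0.4·(-15) = 138
IV: 0.6·205 + 0.4·(-40) = 107
V: 0.6·180 + 0.4·(-65) = 82
Highest Hurwicz score = 138 → III.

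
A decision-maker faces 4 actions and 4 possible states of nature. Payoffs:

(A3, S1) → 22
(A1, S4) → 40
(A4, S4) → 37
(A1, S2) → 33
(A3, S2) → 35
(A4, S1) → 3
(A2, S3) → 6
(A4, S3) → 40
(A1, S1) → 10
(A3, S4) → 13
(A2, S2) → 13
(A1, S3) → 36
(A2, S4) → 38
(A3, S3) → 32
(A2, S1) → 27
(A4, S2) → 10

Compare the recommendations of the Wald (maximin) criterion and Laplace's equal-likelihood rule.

Row minima: A1=10, A2=6, A3=13, A4=3
Best worst-case = 13 → A3.
Row averages: A1=29.75, A2=21, A3=25.5, A4=22.5
Highest average = 29.75 → A1.

maximin → A3; laplace → A1 (disagree)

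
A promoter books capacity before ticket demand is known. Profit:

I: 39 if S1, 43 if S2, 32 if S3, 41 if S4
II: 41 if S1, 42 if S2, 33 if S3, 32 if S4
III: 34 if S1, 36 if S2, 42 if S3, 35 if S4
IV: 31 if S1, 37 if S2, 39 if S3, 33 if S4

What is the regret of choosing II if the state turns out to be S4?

9

Best payoff under S4 is 41.
Regret = 41 − 32 = 9.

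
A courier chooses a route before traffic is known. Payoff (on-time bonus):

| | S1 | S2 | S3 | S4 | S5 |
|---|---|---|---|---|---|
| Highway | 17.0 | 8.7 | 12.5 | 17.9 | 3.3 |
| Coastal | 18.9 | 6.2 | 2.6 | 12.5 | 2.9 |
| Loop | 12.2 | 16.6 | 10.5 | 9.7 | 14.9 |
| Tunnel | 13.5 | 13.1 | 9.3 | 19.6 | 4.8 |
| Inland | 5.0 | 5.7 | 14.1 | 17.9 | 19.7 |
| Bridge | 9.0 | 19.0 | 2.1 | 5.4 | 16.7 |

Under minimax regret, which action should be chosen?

Column bests: S1=18.9, S2=19.0, S3=14.1, S4=19.6, S5=19.7.
Highway regrets: 1.9, 10.3, 1.6, 1.7, 16.4 → max 16.4
Coastal regrets: 0.0, 12.8, 11.5, 7.1, 16.8 → max 16.8
Loop regrets: 6.7, 2.4, 3.6, 9.9, 4.8 → max 9.9
Tunnel regrets: 5.4, 5.9, 4.8, 0.0, 14.9 → max 14.9
Inland regrets: 13.9, 13.3, 0.0, 1.7, 0.0 → max 13.9
Bridge regrets: 9.9, 0.0, 12.0, 14.2, 3.0 → max 14.2
Smallest max regret = 9.9 → Loop.

Loop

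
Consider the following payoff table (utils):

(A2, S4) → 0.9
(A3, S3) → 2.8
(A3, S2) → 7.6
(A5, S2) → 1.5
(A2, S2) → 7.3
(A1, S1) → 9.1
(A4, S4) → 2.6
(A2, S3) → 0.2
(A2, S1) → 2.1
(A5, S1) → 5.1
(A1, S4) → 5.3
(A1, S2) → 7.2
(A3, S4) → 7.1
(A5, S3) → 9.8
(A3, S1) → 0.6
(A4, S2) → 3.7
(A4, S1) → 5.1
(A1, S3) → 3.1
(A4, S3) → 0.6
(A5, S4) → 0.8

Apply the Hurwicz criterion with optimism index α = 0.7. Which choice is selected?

A1

A1: 0.7·9.1 + 0.3·3.1 = 7.3
A2: 0.7·7.3 + 0.3·0.2 = 5.17
A3: 0.7·7.6 + 0.3·0.6 = 5.5
A4: 0.7·5.1 + 0.3·0.6 = 3.75
A5: 0.7·9.8 + 0.3·0.8 = 7.1
Highest Hurwicz score = 7.3 → A1.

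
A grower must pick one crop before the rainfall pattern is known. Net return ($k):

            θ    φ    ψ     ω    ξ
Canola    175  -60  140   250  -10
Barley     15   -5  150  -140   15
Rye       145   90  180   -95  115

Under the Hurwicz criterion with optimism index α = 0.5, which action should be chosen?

Canola: 0.5·250 + 0.5·(-60) = 95
Barley: 0.5·150 + 0.5·(-140) = 5
Rye: 0.5·180 + 0.5·(-95) = 42.5
Highest Hurwicz score = 95 → Canola.

Canola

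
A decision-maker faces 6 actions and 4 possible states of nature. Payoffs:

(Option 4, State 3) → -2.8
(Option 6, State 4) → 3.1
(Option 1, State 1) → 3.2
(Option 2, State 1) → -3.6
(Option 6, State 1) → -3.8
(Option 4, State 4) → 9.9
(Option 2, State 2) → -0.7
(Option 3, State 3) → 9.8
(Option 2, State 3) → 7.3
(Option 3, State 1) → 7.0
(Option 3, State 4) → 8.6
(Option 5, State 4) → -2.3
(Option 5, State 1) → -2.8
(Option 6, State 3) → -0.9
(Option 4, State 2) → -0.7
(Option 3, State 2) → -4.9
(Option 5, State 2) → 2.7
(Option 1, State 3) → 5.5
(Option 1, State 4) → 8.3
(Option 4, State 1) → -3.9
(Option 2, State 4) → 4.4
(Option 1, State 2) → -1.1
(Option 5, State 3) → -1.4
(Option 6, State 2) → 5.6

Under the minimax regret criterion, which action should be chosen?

Option 1

Column bests: State 1=7.0, State 2=5.6, State 3=9.8, State 4=9.9.
Option 1 regrets: 3.8, 6.7, 4.3, 1.6 → max 6.7
Option 2 regrets: 10.6, 6.3, 2.5, 5.5 → max 10.6
Option 3 regrets: 0.0, 10.5, 0.0, 1.3 → max 10.5
Option 4 regrets: 10.9, 6.3, 12.6, 0.0 → max 12.6
Option 5 regrets: 9.8, 2.9, 11.2, 12.2 → max 12.2
Option 6 regrets: 10.8, 0.0, 10.7, 6.8 → max 10.8
Smallest max regret = 6.7 → Option 1.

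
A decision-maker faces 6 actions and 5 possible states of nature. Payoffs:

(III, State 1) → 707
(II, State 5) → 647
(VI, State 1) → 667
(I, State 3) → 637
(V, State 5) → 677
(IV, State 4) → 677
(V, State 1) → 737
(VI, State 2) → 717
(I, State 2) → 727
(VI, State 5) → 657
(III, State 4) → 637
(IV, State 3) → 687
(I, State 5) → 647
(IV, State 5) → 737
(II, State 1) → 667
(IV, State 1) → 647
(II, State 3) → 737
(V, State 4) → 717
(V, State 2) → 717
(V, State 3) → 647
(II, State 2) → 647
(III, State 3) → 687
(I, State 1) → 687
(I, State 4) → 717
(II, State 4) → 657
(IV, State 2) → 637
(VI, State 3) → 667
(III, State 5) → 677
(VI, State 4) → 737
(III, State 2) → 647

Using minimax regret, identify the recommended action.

VI

Column bests: State 1=737, State 2=727, State 3=737, State 4=737, State 5=737.
I regrets: 50, 0, 100, 20, 90 → max 100
II regrets: 70, 80, 0, 80, 90 → max 90
III regrets: 30, 80, 50, 100, 60 → max 100
IV regrets: 90, 90, 50, 60, 0 → max 90
V regrets: 0, 10, 90, 20, 60 → max 90
VI regrets: 70, 10, 70, 0, 80 → max 80
Smallest max regret = 80 → VI.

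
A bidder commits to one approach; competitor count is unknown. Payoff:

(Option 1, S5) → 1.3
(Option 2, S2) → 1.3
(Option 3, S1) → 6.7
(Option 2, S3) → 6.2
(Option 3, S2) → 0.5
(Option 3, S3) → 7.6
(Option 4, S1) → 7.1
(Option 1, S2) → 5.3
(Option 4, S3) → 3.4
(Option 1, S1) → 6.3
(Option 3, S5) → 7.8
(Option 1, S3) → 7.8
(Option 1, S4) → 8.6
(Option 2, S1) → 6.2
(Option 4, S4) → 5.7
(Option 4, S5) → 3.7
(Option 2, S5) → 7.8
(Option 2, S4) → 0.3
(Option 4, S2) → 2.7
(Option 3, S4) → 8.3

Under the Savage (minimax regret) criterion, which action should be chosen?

Option 4

Column bests: S1=7.1, S2=5.3, S3=7.8, S4=8.6, S5=7.8.
Option 1 regrets: 0.8, 0.0, 0.0, 0.0, 6.5 → max 6.5
Option 2 regrets: 0.9, 4.0, 1.6, 8.3, 0.0 → max 8.3
Option 3 regrets: 0.4, 4.8, 0.2, 0.3, 0.0 → max 4.8
Option 4 regrets: 0.0, 2.6, 4.4, 2.9, 4.1 → max 4.4
Smallest max regret = 4.4 → Option 4.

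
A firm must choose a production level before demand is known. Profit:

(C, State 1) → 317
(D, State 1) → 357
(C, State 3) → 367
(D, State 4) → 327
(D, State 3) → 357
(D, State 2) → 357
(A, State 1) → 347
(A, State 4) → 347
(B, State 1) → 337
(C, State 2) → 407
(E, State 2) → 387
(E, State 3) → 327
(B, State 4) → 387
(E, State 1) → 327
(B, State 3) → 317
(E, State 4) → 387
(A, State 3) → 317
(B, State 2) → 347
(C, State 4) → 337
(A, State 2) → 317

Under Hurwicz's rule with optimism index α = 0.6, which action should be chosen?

C

A: 0.6·347 + 0.4·317 = 335
B: 0.6·387 + 0.4·317 = 359
C: 0.6·407 + 0.4·317 = 371
D: 0.6·357 + 0.4·327 = 345
E: 0.6·387 + 0.4·327 = 363
Highest Hurwicz score = 371 → C.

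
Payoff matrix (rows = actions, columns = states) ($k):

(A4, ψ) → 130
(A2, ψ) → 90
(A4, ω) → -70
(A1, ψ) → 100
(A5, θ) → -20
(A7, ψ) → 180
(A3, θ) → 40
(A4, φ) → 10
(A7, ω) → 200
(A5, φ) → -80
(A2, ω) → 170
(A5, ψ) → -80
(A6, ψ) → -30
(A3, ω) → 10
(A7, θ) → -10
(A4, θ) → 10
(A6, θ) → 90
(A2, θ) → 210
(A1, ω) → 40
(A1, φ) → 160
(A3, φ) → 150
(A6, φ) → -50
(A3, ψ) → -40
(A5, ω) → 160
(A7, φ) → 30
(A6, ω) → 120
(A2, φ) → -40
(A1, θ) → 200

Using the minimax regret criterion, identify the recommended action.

A1

Column bests: θ=210, φ=160, ψ=180, ω=200.
A1 regrets: 10, 0, 80, 160 → max 160
A2 regrets: 0, 200, 90, 30 → max 200
A3 regrets: 170, 10, 220, 190 → max 220
A4 regrets: 200, 150, 50, 270 → max 270
A5 regrets: 230, 240, 260, 40 → max 260
A6 regrets: 120, 210, 210, 80 → max 210
A7 regrets: 220, 130, 0, 0 → max 220
Smallest max regret = 160 → A1.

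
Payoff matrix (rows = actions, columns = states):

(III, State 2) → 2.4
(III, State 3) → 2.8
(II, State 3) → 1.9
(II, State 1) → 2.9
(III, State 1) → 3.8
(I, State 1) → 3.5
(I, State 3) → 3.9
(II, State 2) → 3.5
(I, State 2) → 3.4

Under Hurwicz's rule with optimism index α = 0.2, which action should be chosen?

I: 0.2·3.9 + 0.8·3.4 = 3.5
II: 0.2·3.5 + 0.8·1.9 = 2.22
III: 0.2·3.8 + 0.8·2.4 = 2.68
Highest Hurwicz score = 3.5 → I.

I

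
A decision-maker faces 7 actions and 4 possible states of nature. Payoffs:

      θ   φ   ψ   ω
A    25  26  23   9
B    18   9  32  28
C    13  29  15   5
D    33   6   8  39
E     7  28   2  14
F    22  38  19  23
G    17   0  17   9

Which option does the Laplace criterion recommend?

F

Row averages: A=20.75, B=21.75, C=15.5, D=21.5, E=12.75, F=25.5, G=10.75
Highest average = 25.5 → F.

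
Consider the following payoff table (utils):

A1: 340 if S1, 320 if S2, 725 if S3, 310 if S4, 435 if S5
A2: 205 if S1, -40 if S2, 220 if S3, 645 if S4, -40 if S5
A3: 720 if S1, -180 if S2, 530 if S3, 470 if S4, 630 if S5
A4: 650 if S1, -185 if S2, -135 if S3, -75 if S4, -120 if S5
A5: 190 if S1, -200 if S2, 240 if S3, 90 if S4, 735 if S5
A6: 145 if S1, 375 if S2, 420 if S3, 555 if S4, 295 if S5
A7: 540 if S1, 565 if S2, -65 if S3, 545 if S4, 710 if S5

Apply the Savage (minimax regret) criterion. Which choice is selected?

Column bests: S1=720, S2=565, S3=725, S4=645, S5=735.
A1 regrets: 380, 245, 0, 335, 300 → max 380
A2 regrets: 515, 605, 505, 0, 775 → max 775
A3 regrets: 0, 745, 195, 175, 105 → max 745
A4 regrets: 70, 750, 860, 720, 855 → max 860
A5 regrets: 530, 765, 485, 555, 0 → max 765
A6 regrets: 575, 190, 305, 90, 440 → max 575
A7 regrets: 180, 0, 790, 100, 25 → max 790
Smallest max regret = 380 → A1.

A1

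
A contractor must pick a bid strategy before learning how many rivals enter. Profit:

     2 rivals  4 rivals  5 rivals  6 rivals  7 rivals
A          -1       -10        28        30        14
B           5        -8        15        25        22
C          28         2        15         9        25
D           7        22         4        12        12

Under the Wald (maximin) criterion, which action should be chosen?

D

Row minima: A=-10, B=-8, C=2, D=4
Best worst-case = 4 → D.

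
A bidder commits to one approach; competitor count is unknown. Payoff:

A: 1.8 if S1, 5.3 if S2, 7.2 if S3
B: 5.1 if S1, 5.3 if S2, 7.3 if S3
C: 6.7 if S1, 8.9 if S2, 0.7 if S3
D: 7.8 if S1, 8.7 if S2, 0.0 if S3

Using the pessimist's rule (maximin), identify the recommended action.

B

Row minima: A=1.8, B=5.1, C=0.7, D=0.0
Best worst-case = 5.1 → B.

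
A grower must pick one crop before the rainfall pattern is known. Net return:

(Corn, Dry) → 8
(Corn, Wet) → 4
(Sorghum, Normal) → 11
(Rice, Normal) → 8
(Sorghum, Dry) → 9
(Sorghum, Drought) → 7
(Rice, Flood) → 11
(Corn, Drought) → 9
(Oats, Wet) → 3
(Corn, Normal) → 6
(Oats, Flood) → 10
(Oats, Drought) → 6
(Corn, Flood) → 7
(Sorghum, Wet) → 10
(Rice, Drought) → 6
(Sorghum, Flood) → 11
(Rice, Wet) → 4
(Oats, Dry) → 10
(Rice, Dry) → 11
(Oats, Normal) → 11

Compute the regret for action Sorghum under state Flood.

0

Best payoff under Flood is 11.
Regret = 11 − 11 = 0.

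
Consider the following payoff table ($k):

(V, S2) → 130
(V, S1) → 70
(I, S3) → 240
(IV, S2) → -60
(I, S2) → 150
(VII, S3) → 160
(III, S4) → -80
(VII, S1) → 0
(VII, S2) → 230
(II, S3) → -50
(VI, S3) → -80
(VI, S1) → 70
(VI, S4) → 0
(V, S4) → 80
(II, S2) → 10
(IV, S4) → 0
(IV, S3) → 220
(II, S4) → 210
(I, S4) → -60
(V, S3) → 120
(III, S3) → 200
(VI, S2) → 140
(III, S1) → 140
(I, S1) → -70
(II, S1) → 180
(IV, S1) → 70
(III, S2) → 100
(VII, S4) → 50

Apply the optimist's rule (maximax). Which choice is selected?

I

Row maxima: I=240, II=210, III=200, IV=220, V=130, VI=140, VII=230
Best best-case = 240 → I.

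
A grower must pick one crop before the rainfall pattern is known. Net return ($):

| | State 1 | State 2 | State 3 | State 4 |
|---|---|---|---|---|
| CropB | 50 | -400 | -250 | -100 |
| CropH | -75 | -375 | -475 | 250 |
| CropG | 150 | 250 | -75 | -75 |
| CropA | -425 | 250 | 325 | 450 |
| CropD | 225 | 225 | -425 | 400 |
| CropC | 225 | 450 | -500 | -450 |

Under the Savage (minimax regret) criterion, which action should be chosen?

CropG

Column bests: State 1=225, State 2=450, State 3=325, State 4=450.
CropB regrets: 175, 850, 575, 550 → max 850
CropH regrets: 300, 825, 800, 200 → max 825
CropG regrets: 75, 200, 400, 525 → max 525
CropA regrets: 650, 200, 0, 0 → max 650
CropD regrets: 0, 225, 750, 50 → max 750
CropC regrets: 0, 0, 825, 900 → max 900
Smallest max regret = 525 → CropG.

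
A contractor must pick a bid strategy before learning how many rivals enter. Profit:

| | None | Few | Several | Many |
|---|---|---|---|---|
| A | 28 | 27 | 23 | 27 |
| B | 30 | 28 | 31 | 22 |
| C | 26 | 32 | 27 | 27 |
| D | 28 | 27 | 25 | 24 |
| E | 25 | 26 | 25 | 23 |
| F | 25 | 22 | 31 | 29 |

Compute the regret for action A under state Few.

Best payoff under Few is 32.
Regret = 32 − 27 = 5.

5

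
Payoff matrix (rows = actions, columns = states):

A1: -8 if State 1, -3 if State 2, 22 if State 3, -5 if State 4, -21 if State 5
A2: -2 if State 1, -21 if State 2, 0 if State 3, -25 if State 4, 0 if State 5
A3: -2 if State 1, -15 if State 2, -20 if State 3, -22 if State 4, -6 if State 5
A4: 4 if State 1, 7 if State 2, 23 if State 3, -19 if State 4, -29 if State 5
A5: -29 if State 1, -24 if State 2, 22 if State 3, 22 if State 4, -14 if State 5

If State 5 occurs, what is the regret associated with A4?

Best payoff under State 5 is 0.
Regret = 0 − (-29) = 29.

29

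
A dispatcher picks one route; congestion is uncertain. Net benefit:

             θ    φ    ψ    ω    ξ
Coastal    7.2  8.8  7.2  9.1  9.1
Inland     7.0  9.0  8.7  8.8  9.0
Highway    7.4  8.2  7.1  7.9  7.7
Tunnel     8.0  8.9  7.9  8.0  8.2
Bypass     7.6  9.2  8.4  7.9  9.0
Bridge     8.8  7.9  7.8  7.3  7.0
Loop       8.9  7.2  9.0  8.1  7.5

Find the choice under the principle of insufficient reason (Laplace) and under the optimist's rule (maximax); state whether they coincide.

Row averages: Coastal=8.28, Inland=8.5, Highway=7.66, Tunnel=8.2, Bypass=8.42, Bridge=7.76, Loop=8.14
Highest average = 8.5 → Inland.
Row maxima: Coastal=9.1, Inland=9.0, Highway=8.2, Tunnel=8.9, Bypass=9.2, Bridge=8.8, Loop=9.0
Best best-case = 9.2 → Bypass.

laplace → Inland; maximax → Bypass (disagree)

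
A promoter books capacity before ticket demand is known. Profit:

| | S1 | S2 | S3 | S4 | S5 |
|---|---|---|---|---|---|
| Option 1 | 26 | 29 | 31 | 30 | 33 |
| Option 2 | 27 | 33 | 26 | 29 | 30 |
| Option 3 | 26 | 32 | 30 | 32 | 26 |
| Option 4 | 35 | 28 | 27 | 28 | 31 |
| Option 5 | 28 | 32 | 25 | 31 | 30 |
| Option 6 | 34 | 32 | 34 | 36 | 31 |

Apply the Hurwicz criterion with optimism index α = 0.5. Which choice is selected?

Option 1: 0.5·33 + 0.5·26 = 29.5
Option 2: 0.5·33 + 0.5·26 = 29.5
Option 3: 0.5·32 + 0.5·26 = 29
Option 4: 0.5·35 + 0.5·27 = 31
Option 5: 0.5·32 + 0.5·25 = 28.5
Option 6: 0.5·36 + 0.5·31 = 33.5
Highest Hurwicz score = 33.5 → Option 6.

Option 6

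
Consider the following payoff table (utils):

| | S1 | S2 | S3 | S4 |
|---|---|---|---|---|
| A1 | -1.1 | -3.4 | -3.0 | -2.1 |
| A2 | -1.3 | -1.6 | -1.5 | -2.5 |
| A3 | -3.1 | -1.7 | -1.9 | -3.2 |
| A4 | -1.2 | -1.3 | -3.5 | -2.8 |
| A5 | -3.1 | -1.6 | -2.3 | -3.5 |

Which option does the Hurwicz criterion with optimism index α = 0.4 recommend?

A2

A1: 0.4·(-1.1) + 0.6·(-3.4) = -2.48
A2: 0.4·(-1.3) + 0.6·(-2.5) = -2.02
A3: 0.4·(-1.7) + 0.6·(-3.2) = -2.6
A4: 0.4·(-1.2) + 0.6·(-3.5) = -2.58
A5: 0.4·(-1.6) + 0.6·(-3.5) = -2.74
Highest Hurwicz score = -2.02 → A2.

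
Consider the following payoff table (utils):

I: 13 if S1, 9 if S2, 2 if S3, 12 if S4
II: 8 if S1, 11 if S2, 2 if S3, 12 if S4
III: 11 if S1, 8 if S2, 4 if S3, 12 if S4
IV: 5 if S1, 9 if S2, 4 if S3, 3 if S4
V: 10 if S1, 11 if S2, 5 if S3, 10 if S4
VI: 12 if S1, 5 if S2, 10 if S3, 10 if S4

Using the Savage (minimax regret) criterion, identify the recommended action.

V

Column bests: S1=13, S2=11, S3=10, S4=12.
I regrets: 0, 2, 8, 0 → max 8
II regrets: 5, 0, 8, 0 → max 8
III regrets: 2, 3, 6, 0 → max 6
IV regrets: 8, 2, 6, 9 → max 9
V regrets: 3, 0, 5, 2 → max 5
VI regrets: 1, 6, 0, 2 → max 6
Smallest max regret = 5 → V.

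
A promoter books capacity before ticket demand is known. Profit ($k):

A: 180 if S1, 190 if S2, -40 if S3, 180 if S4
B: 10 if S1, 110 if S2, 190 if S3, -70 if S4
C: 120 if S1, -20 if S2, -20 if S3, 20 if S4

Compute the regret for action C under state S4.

160

Best payoff under S4 is 180.
Regret = 180 − 20 = 160.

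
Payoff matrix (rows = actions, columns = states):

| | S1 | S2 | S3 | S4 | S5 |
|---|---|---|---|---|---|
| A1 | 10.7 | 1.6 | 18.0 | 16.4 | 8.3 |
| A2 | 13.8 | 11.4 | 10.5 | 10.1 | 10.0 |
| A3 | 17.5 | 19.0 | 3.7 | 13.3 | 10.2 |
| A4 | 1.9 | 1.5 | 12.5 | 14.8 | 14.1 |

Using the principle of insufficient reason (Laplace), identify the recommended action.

Row averages: A1=11, A2=11.16, A3=12.74, A4=8.96
Highest average = 12.74 → A3.

A3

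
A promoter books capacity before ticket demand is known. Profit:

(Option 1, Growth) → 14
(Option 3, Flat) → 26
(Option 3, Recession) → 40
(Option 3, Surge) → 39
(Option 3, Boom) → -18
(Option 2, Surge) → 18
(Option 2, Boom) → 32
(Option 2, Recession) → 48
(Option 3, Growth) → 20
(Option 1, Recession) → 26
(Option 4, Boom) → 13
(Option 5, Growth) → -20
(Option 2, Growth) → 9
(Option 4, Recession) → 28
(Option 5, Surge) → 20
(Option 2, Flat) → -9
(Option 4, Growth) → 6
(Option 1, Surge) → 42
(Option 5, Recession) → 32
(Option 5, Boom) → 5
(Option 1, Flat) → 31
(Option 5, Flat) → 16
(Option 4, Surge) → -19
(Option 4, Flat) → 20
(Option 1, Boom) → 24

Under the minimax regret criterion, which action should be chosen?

Column bests: Recession=48, Flat=31, Growth=20, Boom=32, Surge=42.
Option 1 regrets: 22, 0, 6, 8, 0 → max 22
Option 2 regrets: 0, 40, 11, 0, 24 → max 40
Option 3 regrets: 8, 5, 0, 50, 3 → max 50
Option 4 regrets: 20, 11, 14, 19, 61 → max 61
Option 5 regrets: 16, 15, 40, 27, 22 → max 40
Smallest max regret = 22 → Option 1.

Option 1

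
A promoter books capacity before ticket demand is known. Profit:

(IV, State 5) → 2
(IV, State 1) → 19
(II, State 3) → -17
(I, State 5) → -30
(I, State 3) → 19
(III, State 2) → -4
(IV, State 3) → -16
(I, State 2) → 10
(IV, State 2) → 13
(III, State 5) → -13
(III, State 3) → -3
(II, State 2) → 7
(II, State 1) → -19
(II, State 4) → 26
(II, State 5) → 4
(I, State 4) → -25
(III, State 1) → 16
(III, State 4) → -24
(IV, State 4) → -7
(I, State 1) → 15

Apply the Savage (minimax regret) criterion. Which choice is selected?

IV

Column bests: State 1=19, State 2=13, State 3=19, State 4=26, State 5=4.
I regrets: 4, 3, 0, 51, 34 → max 51
II regrets: 38, 6, 36, 0, 0 → max 38
III regrets: 3, 17, 22, 50, 17 → max 50
IV regrets: 0, 0, 35, 33, 2 → max 35
Smallest max regret = 35 → IV.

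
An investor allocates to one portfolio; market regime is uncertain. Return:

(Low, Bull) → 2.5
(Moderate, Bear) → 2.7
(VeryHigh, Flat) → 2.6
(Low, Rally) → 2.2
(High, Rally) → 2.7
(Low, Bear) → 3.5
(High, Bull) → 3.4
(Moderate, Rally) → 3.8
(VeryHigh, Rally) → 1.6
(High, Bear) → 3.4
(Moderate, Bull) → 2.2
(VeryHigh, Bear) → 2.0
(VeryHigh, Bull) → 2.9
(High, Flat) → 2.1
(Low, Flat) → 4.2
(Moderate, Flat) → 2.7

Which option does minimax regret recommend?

Moderate

Column bests: Bear=3.5, Flat=4.2, Bull=3.4, Rally=3.8.
Low regrets: 0.0, 0.0, 0.9, 1.6 → max 1.6
Moderate regrets: 0.8, 1.5, 1.2, 0.0 → max 1.5
High regrets: 0.1, 2.1, 0.0, 1.1 → max 2.1
VeryHigh regrets: 1.5, 1.6, 0.5, 2.2 → max 2.2
Smallest max regret = 1.5 → Moderate.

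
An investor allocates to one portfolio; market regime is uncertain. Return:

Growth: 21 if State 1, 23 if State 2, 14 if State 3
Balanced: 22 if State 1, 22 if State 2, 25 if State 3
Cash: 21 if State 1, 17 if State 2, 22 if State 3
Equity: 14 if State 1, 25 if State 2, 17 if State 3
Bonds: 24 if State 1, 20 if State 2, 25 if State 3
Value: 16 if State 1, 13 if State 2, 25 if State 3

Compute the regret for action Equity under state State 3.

8

Best payoff under State 3 is 25.
Regret = 25 − 17 = 8.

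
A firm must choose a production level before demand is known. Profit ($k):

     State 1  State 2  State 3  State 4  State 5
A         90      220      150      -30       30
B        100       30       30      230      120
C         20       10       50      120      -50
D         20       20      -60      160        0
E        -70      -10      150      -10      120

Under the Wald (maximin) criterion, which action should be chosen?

Row minima: A=-30, B=30, C=-50, D=-60, E=-70
Best worst-case = 30 → B.

B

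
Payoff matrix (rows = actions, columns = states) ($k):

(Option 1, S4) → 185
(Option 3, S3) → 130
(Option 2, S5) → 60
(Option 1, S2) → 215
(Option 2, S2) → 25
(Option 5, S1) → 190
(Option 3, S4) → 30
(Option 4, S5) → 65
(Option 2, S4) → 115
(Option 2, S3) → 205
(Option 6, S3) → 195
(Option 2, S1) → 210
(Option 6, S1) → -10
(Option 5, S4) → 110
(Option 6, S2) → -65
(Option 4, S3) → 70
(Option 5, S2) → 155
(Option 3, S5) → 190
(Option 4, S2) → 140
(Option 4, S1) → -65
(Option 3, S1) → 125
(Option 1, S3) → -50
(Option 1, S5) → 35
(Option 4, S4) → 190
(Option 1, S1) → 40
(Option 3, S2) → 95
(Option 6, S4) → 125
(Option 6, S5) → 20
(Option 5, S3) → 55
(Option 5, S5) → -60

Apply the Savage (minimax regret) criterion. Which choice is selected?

Option 3

Column bests: S1=210, S2=215, S3=205, S4=190, S5=190.
Option 1 regrets: 170, 0, 255, 5, 155 → max 255
Option 2 regrets: 0, 190, 0, 75, 130 → max 190
Option 3 regrets: 85, 120, 75, 160, 0 → max 160
Option 4 regrets: 275, 75, 135, 0, 125 → max 275
Option 5 regrets: 20, 60, 150, 80, 250 → max 250
Option 6 regrets: 220, 280, 10, 65, 170 → max 280
Smallest max regret = 160 → Option 3.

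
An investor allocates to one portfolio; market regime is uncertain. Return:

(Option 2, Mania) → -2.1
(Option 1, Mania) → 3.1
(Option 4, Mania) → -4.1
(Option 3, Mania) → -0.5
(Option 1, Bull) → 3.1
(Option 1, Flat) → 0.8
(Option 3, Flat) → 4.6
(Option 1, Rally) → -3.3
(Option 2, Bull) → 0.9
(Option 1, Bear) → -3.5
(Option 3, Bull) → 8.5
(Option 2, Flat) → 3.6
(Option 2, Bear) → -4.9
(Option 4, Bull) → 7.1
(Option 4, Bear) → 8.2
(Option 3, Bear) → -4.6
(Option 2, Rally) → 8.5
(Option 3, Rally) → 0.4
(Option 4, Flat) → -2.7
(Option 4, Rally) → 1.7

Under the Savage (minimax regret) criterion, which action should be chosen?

Option 4

Column bests: Bear=8.2, Flat=4.6, Bull=8.5, Rally=8.5, Mania=3.1.
Option 1 regrets: 11.7, 3.8, 5.4, 11.8, 0.0 → max 11.8
Option 2 regrets: 13.1, 1.0, 7.6, 0.0, 5.2 → max 13.1
Option 3 regrets: 12.8, 0.0, 0.0, 8.1, 3.6 → max 12.8
Option 4 regrets: 0.0, 7.3, 1.4, 6.8, 7.2 → max 7.3
Smallest max regret = 7.3 → Option 4.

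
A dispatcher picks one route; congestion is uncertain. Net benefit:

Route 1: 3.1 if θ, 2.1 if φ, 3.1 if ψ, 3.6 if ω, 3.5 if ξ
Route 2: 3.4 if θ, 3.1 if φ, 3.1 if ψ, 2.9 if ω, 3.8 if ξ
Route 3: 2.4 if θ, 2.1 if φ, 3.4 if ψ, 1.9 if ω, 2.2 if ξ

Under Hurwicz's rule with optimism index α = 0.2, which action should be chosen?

Route 1: 0.2·3.6 + 0.8·2.1 = 2.4
Route 2: 0.2·3.8 + 0.8·2.9 = 3.08
Route 3: 0.2·3.4 + 0.8·1.9 = 2.2
Highest Hurwicz score = 3.08 → Route 2.

Route 2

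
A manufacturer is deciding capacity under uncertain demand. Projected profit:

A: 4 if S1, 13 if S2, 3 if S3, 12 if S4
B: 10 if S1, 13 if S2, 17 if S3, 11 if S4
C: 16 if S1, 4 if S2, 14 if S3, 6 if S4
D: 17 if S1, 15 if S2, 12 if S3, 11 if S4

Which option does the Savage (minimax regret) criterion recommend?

Column bests: S1=17, S2=15, S3=17, S4=12.
A regrets: 13, 2, 14, 0 → max 14
B regrets: 7, 2, 0, 1 → max 7
C regrets: 1, 11, 3, 6 → max 11
D regrets: 0, 0, 5, 1 → max 5
Smallest max regret = 5 → D.

D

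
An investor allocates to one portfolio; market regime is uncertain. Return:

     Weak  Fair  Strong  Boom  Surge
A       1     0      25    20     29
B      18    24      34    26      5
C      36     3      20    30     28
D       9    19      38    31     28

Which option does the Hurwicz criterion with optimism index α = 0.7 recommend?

D

A: 0.7·29 + 0.3·0 = 20.3
B: 0.7·34 + 0.3·5 = 25.3
C: 0.7·36 + 0.3·3 = 26.1
D: 0.7·38 + 0.3·9 = 29.3
Highest Hurwicz score = 29.3 → D.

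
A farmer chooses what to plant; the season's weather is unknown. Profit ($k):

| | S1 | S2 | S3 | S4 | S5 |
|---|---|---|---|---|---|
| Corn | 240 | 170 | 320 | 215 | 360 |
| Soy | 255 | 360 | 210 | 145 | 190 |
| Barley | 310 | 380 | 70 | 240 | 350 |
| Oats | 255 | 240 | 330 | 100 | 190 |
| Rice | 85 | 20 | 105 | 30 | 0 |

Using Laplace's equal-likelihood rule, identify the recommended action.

Row averages: Corn=261, Soy=232, Barley=270, Oats=223, Rice=48
Highest average = 270 → Barley.

Barley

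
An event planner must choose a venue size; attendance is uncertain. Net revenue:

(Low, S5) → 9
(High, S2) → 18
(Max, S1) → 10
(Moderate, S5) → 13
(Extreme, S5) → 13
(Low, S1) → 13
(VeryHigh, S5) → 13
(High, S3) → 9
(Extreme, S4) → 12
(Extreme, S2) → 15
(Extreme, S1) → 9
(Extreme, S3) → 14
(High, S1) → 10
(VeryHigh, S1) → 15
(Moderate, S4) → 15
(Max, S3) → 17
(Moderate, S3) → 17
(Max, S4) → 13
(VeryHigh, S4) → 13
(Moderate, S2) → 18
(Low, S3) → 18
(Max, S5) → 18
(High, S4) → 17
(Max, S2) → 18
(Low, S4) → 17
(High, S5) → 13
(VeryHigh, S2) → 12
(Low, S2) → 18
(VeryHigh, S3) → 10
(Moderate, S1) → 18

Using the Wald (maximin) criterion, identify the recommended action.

Moderate

Row minima: Low=9, Moderate=13, High=9, VeryHigh=10, Extreme=9, Max=10
Best worst-case = 13 → Moderate.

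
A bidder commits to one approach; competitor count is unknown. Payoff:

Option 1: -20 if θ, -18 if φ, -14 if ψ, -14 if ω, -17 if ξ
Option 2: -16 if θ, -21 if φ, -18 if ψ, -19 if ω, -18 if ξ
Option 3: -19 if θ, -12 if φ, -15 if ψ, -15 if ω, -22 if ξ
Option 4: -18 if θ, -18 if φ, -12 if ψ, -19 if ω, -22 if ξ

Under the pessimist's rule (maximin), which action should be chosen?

Row minima: Option 1=-20, Option 2=-21, Option 3=-22, Option 4=-22
Best worst-case = -20 → Option 1.

Option 1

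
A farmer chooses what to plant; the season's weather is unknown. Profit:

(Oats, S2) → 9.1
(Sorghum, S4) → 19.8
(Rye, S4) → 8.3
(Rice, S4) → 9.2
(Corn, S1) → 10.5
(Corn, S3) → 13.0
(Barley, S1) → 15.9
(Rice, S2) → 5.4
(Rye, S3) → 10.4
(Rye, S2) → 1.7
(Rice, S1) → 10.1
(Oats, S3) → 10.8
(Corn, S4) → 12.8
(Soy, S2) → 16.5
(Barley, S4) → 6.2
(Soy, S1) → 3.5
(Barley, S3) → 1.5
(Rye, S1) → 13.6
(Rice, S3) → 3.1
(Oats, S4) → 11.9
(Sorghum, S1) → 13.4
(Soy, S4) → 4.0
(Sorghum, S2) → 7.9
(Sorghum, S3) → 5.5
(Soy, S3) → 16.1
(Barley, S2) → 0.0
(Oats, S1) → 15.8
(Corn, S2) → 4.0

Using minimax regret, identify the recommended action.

Column bests: S1=15.9, S2=16.5, S3=16.1, S4=19.8.
Corn regrets: 5.4, 12.5, 3.1, 7.0 → max 12.5
Oats regrets: 0.1, 7.4, 5.3, 7.9 → max 7.9
Rye regrets: 2.3, 14.8, 5.7, 11.5 → max 14.8
Soy regrets: 12.4, 0.0, 0.0, 15.8 → max 15.8
Barley regrets: 0.0, 16.5, 14.6, 13.6 → max 16.5
Sorghum regrets: 2.5, 8.6, 10.6, 0.0 → max 10.6
Rice regrets: 5.8, 11.1, 13.0, 10.6 → max 13.0
Smallest max regret = 7.9 → Oats.

Oats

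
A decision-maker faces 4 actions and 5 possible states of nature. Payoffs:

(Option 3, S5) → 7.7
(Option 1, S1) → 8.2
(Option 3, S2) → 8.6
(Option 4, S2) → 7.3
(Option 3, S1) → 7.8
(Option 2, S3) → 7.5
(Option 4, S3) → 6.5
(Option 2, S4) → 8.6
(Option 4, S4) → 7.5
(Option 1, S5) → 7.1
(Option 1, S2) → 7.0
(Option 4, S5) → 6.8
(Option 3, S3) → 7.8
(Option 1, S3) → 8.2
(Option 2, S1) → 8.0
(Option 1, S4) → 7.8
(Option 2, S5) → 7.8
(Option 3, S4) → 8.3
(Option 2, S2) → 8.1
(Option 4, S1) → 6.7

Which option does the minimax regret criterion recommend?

Option 3

Column bests: S1=8.2, S2=8.6, S3=8.2, S4=8.6, S5=7.8.
Option 1 regrets: 0.0, 1.6, 0.0, 0.8, 0.7 → max 1.6
Option 2 regrets: 0.2, 0.5, 0.7, 0.0, 0.0 → max 0.7
Option 3 regrets: 0.4, 0.0, 0.4, 0.3, 0.1 → max 0.4
Option 4 regrets: 1.5, 1.3, 1.7, 1.1, 1.0 → max 1.7
Smallest max regret = 0.4 → Option 3.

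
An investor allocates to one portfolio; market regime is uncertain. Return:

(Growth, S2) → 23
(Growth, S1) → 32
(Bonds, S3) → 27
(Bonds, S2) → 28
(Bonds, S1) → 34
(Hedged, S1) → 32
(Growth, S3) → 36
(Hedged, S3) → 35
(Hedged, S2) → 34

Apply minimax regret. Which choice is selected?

Column bests: S1=34, S2=34, S3=36.
Bonds regrets: 0, 6, 9 → max 9
Hedged regrets: 2, 0, 1 → max 2
Growth regrets: 2, 11, 0 → max 11
Smallest max regret = 2 → Hedged.

Hedged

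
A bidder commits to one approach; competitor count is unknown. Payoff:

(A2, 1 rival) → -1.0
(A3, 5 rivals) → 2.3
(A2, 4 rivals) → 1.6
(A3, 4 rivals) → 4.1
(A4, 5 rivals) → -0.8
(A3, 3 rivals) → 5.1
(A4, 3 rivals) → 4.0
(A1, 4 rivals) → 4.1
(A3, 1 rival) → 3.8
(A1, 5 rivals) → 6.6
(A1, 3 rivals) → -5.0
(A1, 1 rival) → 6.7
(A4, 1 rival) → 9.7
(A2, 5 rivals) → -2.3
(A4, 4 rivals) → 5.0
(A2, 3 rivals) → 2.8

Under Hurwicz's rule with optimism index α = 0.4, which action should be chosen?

A1: 0.4·6.7 + 0.6·(-5.0) = -0.32
A2: 0.4·2.8 + 0.6·(-2.3) = -0.26
A3: 0.4·5.1 + 0.6·2.3 = 3.42
A4: 0.4·9.7 + 0.6·(-0.8) = 3.4
Highest Hurwicz score = 3.42 → A3.

A3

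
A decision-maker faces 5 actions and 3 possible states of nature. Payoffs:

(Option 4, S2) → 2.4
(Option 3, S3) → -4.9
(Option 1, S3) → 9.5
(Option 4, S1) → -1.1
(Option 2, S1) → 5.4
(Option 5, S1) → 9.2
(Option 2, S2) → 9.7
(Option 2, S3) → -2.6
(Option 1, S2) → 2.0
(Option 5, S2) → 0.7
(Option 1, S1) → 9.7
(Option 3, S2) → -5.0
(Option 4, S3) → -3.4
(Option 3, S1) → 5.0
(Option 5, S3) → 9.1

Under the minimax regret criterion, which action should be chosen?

Column bests: S1=9.7, S2=9.7, S3=9.5.
Option 1 regrets: 0.0, 7.7, 0.0 → max 7.7
Option 2 regrets: 4.3, 0.0, 12.1 → max 12.1
Option 3 regrets: 4.7, 14.7, 14.4 → max 14.7
Option 4 regrets: 10.8, 7.3, 12.9 → max 12.9
Option 5 regrets: 0.5, 9.0, 0.4 → max 9.0
Smallest max regret = 7.7 → Option 1.

Option 1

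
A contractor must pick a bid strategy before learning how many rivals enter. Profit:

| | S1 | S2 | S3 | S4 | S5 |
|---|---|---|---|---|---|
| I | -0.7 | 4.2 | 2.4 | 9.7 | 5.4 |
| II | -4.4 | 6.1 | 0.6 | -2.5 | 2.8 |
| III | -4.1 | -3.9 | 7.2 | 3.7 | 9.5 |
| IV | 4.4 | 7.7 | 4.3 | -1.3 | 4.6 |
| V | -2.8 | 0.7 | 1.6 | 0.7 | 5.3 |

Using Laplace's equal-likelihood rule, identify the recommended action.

I

Row averages: I=4.2, II=0.52, III=2.48, IV=3.94, V=1.1
Highest average = 4.2 → I.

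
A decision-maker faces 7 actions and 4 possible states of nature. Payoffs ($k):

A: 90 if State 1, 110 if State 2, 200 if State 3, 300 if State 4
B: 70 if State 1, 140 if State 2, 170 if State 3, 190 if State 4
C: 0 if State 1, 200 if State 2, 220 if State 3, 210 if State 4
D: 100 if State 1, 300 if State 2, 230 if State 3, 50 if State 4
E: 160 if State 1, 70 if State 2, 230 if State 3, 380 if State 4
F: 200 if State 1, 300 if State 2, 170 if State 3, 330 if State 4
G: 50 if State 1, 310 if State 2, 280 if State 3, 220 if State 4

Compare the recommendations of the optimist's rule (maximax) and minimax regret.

Row maxima: A=300, B=190, C=220, D=300, E=380, F=330, G=310
Best best-case = 380 → E.
Column bests: State 1=200, State 2=310, State 3=280, State 4=380.
A regrets: 110, 200, 80, 80 → max 200
B regrets: 130, 170, 110, 190 → max 190
C regrets: 200, 110, 60, 170 → max 200
D regrets: 100, 10, 50, 330 → max 330
E regrets: 40, 240, 50, 0 → max 240
F regrets: 0, 10, 110, 50 → max 110
G regrets: 150, 0, 0, 160 → max 160
Smallest max regret = 110 → F.

maximax → E; minimax regret → F (disagree)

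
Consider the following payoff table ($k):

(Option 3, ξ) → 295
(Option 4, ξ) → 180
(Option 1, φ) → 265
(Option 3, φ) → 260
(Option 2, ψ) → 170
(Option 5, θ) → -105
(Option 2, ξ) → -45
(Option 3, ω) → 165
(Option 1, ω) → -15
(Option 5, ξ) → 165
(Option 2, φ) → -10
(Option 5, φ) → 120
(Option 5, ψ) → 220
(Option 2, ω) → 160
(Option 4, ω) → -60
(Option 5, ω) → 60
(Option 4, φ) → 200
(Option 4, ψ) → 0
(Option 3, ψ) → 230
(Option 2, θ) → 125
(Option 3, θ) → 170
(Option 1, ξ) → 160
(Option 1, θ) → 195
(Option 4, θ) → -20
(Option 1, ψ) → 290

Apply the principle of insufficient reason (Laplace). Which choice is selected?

Option 3

Row averages: Option 1=179, Option 2=80, Option 3=224, Option 4=60, Option 5=92
Highest average = 224 → Option 3.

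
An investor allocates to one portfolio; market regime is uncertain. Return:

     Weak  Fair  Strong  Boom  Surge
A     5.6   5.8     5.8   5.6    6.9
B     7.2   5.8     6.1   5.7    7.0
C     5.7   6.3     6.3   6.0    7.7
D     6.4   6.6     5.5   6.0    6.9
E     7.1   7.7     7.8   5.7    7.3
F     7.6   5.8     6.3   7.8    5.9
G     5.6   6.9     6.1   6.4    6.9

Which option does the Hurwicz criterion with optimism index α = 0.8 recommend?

F

A: 0.8·6.9 + 0.2·5.6 = 6.64
B: 0.8·7.2 + 0.2·5.7 = 6.9
C: 0.8·7.7 + 0.2·5.7 = 7.3
D: 0.8·6.9 + 0.2·5.5 = 6.62
E: 0.8·7.8 + 0.2·5.7 = 7.38
F: 0.8·7.8 + 0.2·5.8 = 7.4
G: 0.8·6.9 + 0.2·5.6 = 6.64
Highest Hurwicz score = 7.4 → F.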